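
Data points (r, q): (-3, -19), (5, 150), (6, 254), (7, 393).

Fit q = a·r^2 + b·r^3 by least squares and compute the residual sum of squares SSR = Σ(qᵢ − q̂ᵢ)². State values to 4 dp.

SSR = 2.0068

From the data, Σr^2·r^2 = 4403, Σr^2·r^3 = 27465, Σr^3·r^3 = 180659.
Moment sums: Σr^2·q = 31980, Σr^3·q = 208926.
So AᵀA·[a, b]ᵀ = Aᵀq: [[4403, 27465]; [27465, 180659]]·[a, b]ᵀ = [31980, 208926]ᵀ.
det = 4403·180659 − 27465² = 41115352.
a = (31980·180659 − 27465·208926)/41115352 = 19661115/20557676; b = (4403·208926 − 27465·31980)/41115352 = 20785239/20557676.
Residuals: -3172213/10278838, -3015675/10278838, 6059485/5139419, -3391236/5139419; SSR = 20627681/10278838.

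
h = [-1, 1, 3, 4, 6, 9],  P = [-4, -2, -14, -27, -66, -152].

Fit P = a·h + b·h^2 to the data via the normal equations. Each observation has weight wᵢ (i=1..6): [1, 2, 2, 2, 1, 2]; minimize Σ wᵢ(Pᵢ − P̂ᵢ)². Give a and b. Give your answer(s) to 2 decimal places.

a = 1.23, b = -2.02

The normal equations are: 251·a + 1857·b = -3432;  1857·a + 15095·b = -28124.
Eliminating b: 15095·(row 1) − 1857·(row 2) gives 340396·a = 15095·(-3432) − 1857·(-28124) = 420228, so a = 105057/85099.
Then b = ((-28124) − 1857·(105057/85099))/15095 = -171475/85099.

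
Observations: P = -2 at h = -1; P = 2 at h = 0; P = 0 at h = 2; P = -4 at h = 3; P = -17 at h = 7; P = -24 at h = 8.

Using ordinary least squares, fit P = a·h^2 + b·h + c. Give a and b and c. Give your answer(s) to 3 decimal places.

a = -0.428, b = 0.445, c = 0.145

From the data, Σh^2·h^2 = 6595, Σh^2·h = 889, Σh^2 = 127, Σh·h = 127, Σh = 19, Σ1 = 6.
And Σh^2·P = -2407, Σh·P = -321, ΣP = -45.
Normal equations: [[6595, 889, 127]; [889, 127, 19]; [127, 19, 6]]·[a, b, c]ᵀ = [-2407, -321, -45]ᵀ.
Inverting the 3×3 Gram matrix, [a, b, c]ᵀ = [-7732/18075, 8047/18075, 872/6025]ᵀ.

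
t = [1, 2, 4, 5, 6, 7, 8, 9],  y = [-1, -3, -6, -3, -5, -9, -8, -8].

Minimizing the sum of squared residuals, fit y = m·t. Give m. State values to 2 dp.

With design matrix X, XᵀX = [[276]] and Xᵀy = [-275]ᵀ.
m = (-275)/276 = -0.996377.

m = -1.00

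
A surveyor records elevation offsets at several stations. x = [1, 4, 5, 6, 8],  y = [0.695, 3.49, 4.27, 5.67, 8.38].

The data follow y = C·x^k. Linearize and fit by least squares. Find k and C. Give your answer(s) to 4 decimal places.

k = 1.1796, C = 0.6836

With ln yᵢ as the transformed response and ln xᵢ as the regressor:
Over the data: Σln x = 6.8669, Σ(ln x)² = 12.0466, Σln y = 6.1987, Σln x·ln y = 11.5986.
Normal system: [[12.0466, 6.8669]; [6.8669, 5]]·[k, ln C]ᵀ = [11.5986, 6.1987]ᵀ.
Δ = 12.0466·5 − (6.8669)² = 13.0781; k = (11.5986·5 − 6.8669·6.1987)/13.0781 = 1.17961, ln C = (12.0466·6.1987 − 6.8669·11.5986)/13.0781 = -0.38031, so C = exp(-0.38031) = 0.68365.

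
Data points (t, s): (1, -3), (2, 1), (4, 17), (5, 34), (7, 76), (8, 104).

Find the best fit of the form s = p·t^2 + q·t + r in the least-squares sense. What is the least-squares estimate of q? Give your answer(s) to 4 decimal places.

Normal-equation sums: Σt^2·t^2 = 7395, Σt^2·t = 1053, Σt^2 = 159, Σt·t = 159, Σt = 27, Σ1 = 6.
Moment sums: Σt^2·s = 11503, Σt·s = 1601, Σs = 229.
Normal equations: [[7395, 1053, 159]; [1053, 159, 27]; [159, 27, 6]]·[p, q, r]ᵀ = [11503, 1601, 229]ᵀ.
Row-reducing yields p = 25/12, q = -1061/300, r = -169/150.

q = -3.5367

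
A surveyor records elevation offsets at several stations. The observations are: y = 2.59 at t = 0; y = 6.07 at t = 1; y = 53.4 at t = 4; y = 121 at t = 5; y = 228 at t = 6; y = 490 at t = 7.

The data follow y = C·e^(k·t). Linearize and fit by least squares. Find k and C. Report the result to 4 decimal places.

Let Y = ln y. Fitting Y = k·t + ln C by least squares:
Σt = 23.0000, Σ(t)² = 127.0000, Σln y = 23.1524, Σt·ln y = 117.6305.
Equations: 127.0000·k + 23.0000·ln C = 117.6305;  23.0000·k + 6·ln C = 23.1524.
Slope k = (n·Σt·ln y − Σt·Σln y)/(n·Σ(t)² − (Σt)²) = (6·117.6305 − 23.0000·23.1524)/233.0000 = 0.74368; ln C = (Σln y − k·Σt)/n = 1.00794, so C = exp(1.00794) = 2.73995.

k = 0.7437, C = 2.7400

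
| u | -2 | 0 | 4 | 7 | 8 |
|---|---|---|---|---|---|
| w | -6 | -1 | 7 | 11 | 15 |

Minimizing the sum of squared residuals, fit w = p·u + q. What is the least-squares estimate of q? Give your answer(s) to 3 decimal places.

q = -1.519

Compute the Gram sums: Σu·u = 133, Σu = 17, Σ1 = 5.
For Mᵀw: Σu·w = 237, Σw = 26.
Normal equations: [[133, 17]; [17, 5]]·[p, q]ᵀ = [237, 26]ᵀ.
Determinant 133·5 − 17² = 376.
p = (237·5 − 17·26)/376 = 743/376; q = (133·26 − 17·237)/376 = -571/376.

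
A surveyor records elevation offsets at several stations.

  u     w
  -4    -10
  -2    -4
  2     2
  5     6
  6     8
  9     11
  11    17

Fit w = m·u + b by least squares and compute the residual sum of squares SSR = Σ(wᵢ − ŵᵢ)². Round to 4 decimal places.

SSR = 8.3031

Compute the Gram sums: Σu·u = 287, Σu = 27, Σ1 = 7.
For Mᵀw: Σu·w = 416, Σw = 30.
det = 287·7 − 27² = 1280.
m = (416·7 − 27·30)/1280 = 1051/640; b = (287·30 − 27·416)/1280 = -1311/640.
Residuals: -177/128, 853/640, 489/640, -13/80, 25/128, -277/160, 63/64; SSR = 2657/320.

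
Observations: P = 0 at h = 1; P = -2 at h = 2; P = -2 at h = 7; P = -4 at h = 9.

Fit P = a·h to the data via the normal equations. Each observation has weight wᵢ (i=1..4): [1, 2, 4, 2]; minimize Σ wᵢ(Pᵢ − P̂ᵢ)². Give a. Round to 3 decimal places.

a = -0.371

Forming AᵀWA = [[367]] and AᵀWP = [-136]ᵀ gives AᵀWA·[a]ᵀ = AᵀWP.
a = (-136)/367 = -0.370572.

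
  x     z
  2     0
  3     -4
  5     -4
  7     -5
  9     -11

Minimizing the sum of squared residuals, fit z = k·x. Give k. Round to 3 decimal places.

Normal-equation sums: Σx·x = 168.
For Mᵀz: Σx·z = -166.
MᵀM·[k]ᵀ = Mᵀz becomes [[168]]·[k]ᵀ = [-166]ᵀ.
Hence k = -166 / 168 ≈ -0.988095.

k = -0.988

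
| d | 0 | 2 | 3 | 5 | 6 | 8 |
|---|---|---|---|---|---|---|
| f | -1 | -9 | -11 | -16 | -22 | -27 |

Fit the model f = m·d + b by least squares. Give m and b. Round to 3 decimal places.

m = -3.214, b = -1.476

Setting ∂/∂m … = 0 gives: 138·m + 24·b = -479;  24·m + 6·b = -86.
Δ = 138·6 − 24² = 252.
m = ((-479)·6 − 24·(-86))/252 = -45/14; b = (138·(-86) − 24·(-479))/252 = -31/21.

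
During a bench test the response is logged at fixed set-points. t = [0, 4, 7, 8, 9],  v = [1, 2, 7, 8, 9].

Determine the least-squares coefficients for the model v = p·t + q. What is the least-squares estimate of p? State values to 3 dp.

Sums needed: Σt·t = 210, Σt = 28, Σ1 = 5.
Moment sums: Σt·v = 202, Σv = 27.
MᵀM·[p, q]ᵀ = Mᵀv becomes [[210, 28]; [28, 5]]·[p, q]ᵀ = [202, 27]ᵀ.
det = 210·5 − 28² = 266.
p = (202·5 − 28·27)/266 = 127/133; q = (210·27 − 28·202)/266 = 1/19.

p = 0.955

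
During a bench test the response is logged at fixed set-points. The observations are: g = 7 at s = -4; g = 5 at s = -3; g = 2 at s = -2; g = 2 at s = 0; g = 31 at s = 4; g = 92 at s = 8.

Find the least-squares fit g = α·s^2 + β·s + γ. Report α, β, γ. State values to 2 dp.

α = 1.04, β = 2.85, γ = 2.94

Entries of XᵀX: Σs^2·s^2 = 4705, Σs^2·s = 477, Σs^2 = 109, Σs·s = 109, Σs = 3, Σ1 = 6.
And Σs^2·g = 6549, Σs·g = 813, Σg = 139.
Inverting the 3×3 Gram matrix, [α, β, γ]ᵀ = [17765/17162, 244383/85810, 126043/42905]ᵀ.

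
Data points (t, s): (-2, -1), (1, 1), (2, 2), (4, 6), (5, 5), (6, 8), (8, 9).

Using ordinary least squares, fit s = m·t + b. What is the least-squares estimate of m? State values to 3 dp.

m = 1.080

Normal-equation sums: Σt·t = 150, Σt = 24, Σ1 = 7.
For Aᵀs: Σt·s = 176, Σs = 30.
Determinant 150·7 − 24² = 474.
m = (176·7 − 24·30)/474 = 256/237; b = (150·30 − 24·176)/474 = 46/79.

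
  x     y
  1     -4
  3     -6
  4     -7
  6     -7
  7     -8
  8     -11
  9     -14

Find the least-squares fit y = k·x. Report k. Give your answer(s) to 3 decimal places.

k = -1.414

With design matrix A, AᵀA = [[256]] and Aᵀy = [-362]ᵀ.
k = (-362)/256 = -1.41406.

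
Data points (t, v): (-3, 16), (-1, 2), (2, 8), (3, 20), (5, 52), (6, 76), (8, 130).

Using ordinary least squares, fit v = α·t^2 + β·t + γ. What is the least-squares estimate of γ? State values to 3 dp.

γ = 0.184

From the data, Σt^2·t^2 = 6196, Σt^2·t = 860, Σt^2 = 148, Σt·t = 148, Σt = 20, Σ1 = 7.
Right-hand side: Σt^2·v = 12714, Σt·v = 1782, Σv = 304.
Solving the 3×3 system (Gaussian elimination) gives α = 12533/6384, β = 3881/6384, γ = 7/38.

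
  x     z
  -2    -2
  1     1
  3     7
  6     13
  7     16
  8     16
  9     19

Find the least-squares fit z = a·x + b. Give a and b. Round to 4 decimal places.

a = 1.9956, b = 0.8772

From the data, Σx·x = 244, Σx = 32, Σ1 = 7.
For Mᵀz: Σx·z = 515, Σz = 70.
Δ = 244·7 − 32² = 684.
a = (515·7 − 32·70)/684 = 455/228; b = (244·70 − 32·515)/684 = 50/57.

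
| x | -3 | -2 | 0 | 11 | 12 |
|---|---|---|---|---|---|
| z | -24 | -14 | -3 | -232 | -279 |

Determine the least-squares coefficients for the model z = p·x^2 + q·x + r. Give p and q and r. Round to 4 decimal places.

Setting ∂/∂p … = 0 gives: 35474·p + 3024·q + 278·r = -68520;  3024·p + 278·q + 18·r = -5800;  278·p + 18·q + 5·r = -552.
Inverting the 3×3 Gram matrix, [p, q, r]ᵀ = [-146268/72637, 89020/72637, -207096/72637]ᵀ.

p = -2.0137, q = 1.2255, r = -2.8511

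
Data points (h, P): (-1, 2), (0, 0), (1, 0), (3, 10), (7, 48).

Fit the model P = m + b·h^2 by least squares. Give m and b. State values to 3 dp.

m = 0.272, b = 0.977

Normal-equation sums: Σ1 = 5, Σh^2 = 60, Σh^2·h^2 = 2484.
And ΣP = 60, Σh^2·P = 2444.
MᵀM·[m, b]ᵀ = MᵀP becomes [[5, 60]; [60, 2484]]·[m, b]ᵀ = [60, 2444]ᵀ.
det = 5·2484 − 60² = 8820.
m = (60·2484 − 60·2444)/8820 = 40/147; b = (5·2444 − 60·60)/8820 = 431/441.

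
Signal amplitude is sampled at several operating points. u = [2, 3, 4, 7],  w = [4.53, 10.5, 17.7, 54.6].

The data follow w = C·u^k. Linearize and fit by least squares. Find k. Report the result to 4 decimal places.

Linearized form: ln w = k·ln u + ln C. From the 4 transformed points,
Σln u = 5.1240, Σ(ln u)² = 7.3958, Σln w = 10.7357, Σln u·ln w = 15.3977.
Equations: 7.3958·k + 5.1240·ln C = 15.3977;  5.1240·k + 4·ln C = 10.7357.
Slope k = (n·Σln u·ln w − Σln u·Σln w)/(n·Σ(ln u)² − (Σln u)²) = (4·15.3977 − 5.1240·10.7357)/3.3281 = 1.97756; ln C = (Σln w − k·Σln u)/n = 0.15069.

k = 1.9776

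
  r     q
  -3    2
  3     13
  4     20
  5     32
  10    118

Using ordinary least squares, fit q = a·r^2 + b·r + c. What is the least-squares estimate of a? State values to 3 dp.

a = 1.035

Compute the Gram sums: Σr^2·r^2 = 11043, Σr^2·r = 1189, Σr^2 = 159, Σr·r = 159, Σr = 19, Σ1 = 5.
Right-hand side: Σr^2·q = 13055, Σr·q = 1453, Σq = 185.
Normal equations: [[11043, 1189, 159]; [1189, 159, 19]; [159, 19, 5]]·[a, b, c]ᵀ = [13055, 1453, 185]ᵀ.
Row-reducing yields a = 229912/222079, b = 369893/222079, c = -499872/222079.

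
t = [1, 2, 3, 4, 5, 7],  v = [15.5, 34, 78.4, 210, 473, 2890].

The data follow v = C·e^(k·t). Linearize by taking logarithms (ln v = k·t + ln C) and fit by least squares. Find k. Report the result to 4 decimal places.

k = 0.8770

Linearized form: ln v = k·t + ln C. From the 6 transformed points,
Over the data: Σt = 22.0000, Σ(t)² = 104.0000, Σln v = 30.1042, Σt·ln v = 130.8460.
Normal system: [[104.0000, 22.0000]; [22.0000, 6]]·[k, ln C]ᵀ = [130.8460, 30.1042]ᵀ.
Slope k = (n·Σt·ln v − Σt·Σln v)/(n·Σ(t)² − (Σt)²) = (6·130.8460 − 22.0000·30.1042)/140.0000 = 0.87702; ln C = (Σln v − k·Σt)/n = 1.80163.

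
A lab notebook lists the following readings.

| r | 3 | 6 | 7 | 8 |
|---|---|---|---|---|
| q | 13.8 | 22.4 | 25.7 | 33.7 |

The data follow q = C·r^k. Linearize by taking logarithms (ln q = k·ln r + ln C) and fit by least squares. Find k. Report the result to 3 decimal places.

Let Y = ln q. Fitting Y = k·ln r + ln C by least squares:
Σln r = 6.9157, Σ(ln r)² = 12.5280, Σln q = 12.4977, Σln r·ln q = 22.0860.
Equations: 12.5280·k + 6.9157·ln C = 22.0860;  6.9157·k + 4·ln C = 12.4977.
Solving (det = 2.2847): k = 0.83738, ln C = 1.67665.

k = 0.837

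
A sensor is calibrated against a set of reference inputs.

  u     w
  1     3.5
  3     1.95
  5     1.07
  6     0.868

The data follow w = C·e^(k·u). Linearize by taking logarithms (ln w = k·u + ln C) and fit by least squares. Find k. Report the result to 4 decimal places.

k = -0.2834

Let Y = ln w. Fitting Y = k·u + ln C by least squares:
AᵀA = [[71.0000, 15.0000]; [15.0000, 4]], rhs = [2.7452, 1.8467]ᵀ  (here Σu = 15.0000, Σ(u)² = 71.0000, Σln w = 1.8467, Σu·ln w = 2.7452).
Δ = 71.0000·4 − (15.0000)² = 59.0000; k = (2.7452·4 − 15.0000·1.8467)/59.0000 = -0.28338, ln C = (71.0000·1.8467 − 15.0000·2.7452)/59.0000 = 1.52436.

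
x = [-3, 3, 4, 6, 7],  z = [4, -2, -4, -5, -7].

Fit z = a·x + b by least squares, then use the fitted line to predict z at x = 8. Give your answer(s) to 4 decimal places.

Setting ∂/∂a … = 0 gives: 119·a + 17·b = -113;  17·a + 5·b = -14.
(Σx·x = 119, Σx = 17, Σ1 = 5, Σx·z = -113, Σz = -14.)
det = 119·5 − 17² = 306.
a = ((-113)·5 − 17·(-14))/306 = -109/102; b = (119·(-14) − 17·(-113))/306 = 5/6.
At x = 8: ẑ = (-109/102)·(8) + (5/6)·(1) = -787/102.

ẑ = -7.7157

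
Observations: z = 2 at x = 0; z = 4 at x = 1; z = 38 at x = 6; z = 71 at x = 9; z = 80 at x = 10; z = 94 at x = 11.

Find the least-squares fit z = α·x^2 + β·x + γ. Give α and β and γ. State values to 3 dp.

α = 0.449, β = 3.515, γ = 1.098

Sums needed: Σx^2·x^2 = 32499, Σx^2·x = 3277, Σx^2 = 339, Σx·x = 339, Σx = 37, Σ1 = 6.
And Σx^2·z = 26497, Σx·z = 2705, Σz = 289.
Solving the 3×3 system (Gaussian elimination) gives α = 4581/10192, β = 35821/10192, γ = 1399/1274.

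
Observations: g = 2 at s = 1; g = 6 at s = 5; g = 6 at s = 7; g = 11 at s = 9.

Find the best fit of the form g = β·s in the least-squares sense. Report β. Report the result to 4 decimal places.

β = 1.1090

Entries of AᵀA: Σs·s = 156.
Right-hand side: Σs·g = 173.
So AᵀA·[β]ᵀ = Aᵀg: [[156]]·[β]ᵀ = [173]ᵀ.
Hence β = 173 / 156 ≈ 1.10897.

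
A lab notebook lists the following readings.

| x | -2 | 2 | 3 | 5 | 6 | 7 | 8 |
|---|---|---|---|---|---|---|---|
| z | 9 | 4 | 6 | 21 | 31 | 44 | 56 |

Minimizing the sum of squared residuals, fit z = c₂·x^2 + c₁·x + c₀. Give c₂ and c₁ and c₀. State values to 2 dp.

c₂ = 1.03, c₁ = -1.38, c₀ = 2.06

Setting ∂/∂c₂ … = 0 gives: 8531·c₂ + 1223·c₁ + 191·c₀ = 7487;  1223·c₂ + 191·c₁ + 29·c₀ = 1055;  191·c₂ + 29·c₁ + 7·c₀ = 171.
(Σx^2·x^2 = 8531, Σx^2·x = 1223, Σx^2 = 191, Σx·x = 191, Σx = 29, Σ1 = 7, Σx^2·z = 7487, Σx·z = 1055, Σz = 171.)
Inverting the 3×3 Gram matrix, [c₂, c₁, c₀]ᵀ = [29329/28483, -39380/28483, 4514/2191]ᵀ.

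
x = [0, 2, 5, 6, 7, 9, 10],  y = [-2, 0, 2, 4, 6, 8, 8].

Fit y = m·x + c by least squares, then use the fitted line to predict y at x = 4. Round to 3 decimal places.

AᵀA·[m, c]ᵀ = Aᵀy reads: 295·m + 39·c = 228;  39·m + 7·c = 26.
(Σx·x = 295, Σx = 39, Σ1 = 7, Σx·y = 228, Σy = 26.)
Determinant 295·7 − 39² = 544.
m = (228·7 − 39·26)/544 = 291/272; c = (295·26 − 39·228)/544 = -611/272.
At x = 4: ŷ = (291/272)·(4) + (-611/272)·(1) = 553/272.

ŷ = 2.033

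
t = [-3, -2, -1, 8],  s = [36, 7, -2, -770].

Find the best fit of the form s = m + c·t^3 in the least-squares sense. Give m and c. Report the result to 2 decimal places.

Compute the Gram sums: Σ1 = 4, Σt^3 = 476, Σt^3·t^3 = 262938.
For Xᵀs: Σs = -729, Σt^3·s = -395266.
XᵀX·[m, c]ᵀ = Xᵀs becomes [[4, 476]; [476, 262938]]·[m, c]ᵀ = [-729, -395266]ᵀ.
Eliminating c: 262938·(row 1) − 476·(row 2) gives 825176·m = 262938·(-729) − 476·(-395266) = -3535186, so m = -1767593/412588.
Then c = ((-395266) − 476·(-1767593/412588))/262938 = -308515/206294.

m = -4.28, c = -1.50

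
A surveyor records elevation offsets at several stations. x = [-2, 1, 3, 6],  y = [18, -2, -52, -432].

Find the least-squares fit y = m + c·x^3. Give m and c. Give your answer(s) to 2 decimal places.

m = 1.35, c = -2.01

With design matrix A, AᵀA = [[4, 236]; [236, 47450]] and Aᵀy = [-468, -94862]ᵀ.
Determinant 4·47450 − 236² = 134104.
m = ((-468)·47450 − 236·(-94862))/134104 = 22604/16763; c = (4·(-94862) − 236·(-468))/134104 = -33625/16763.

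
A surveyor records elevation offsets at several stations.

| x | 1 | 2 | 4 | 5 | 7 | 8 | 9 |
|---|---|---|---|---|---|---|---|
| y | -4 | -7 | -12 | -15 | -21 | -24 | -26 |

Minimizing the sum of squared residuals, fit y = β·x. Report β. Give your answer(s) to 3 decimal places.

Forming MᵀM = [[240]] and Mᵀy = [-714]ᵀ gives MᵀM·[β]ᵀ = Mᵀy.
β = (-714)/240 = -2.975.

β = -2.975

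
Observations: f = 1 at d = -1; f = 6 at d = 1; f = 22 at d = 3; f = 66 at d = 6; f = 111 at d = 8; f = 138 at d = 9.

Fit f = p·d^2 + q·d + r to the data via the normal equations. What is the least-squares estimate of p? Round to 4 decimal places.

p = 1.4293

Entries of MᵀM: Σd^2·d^2 = 12036, Σd^2·d = 1484, Σd^2 = 192, Σd·d = 192, Σd = 26, Σ1 = 6.
Moment sums: Σd^2·f = 20863, Σd·f = 2597, Σf = 344.
Normal equations: [[12036, 1484, 192]; [1484, 192, 26]; [192, 26, 6]]·[p, q, r]ᵀ = [20863, 2597, 344]ᵀ.
Row-reducing yields p = 90751/63492, q = 11632/5291, r = 32828/15873.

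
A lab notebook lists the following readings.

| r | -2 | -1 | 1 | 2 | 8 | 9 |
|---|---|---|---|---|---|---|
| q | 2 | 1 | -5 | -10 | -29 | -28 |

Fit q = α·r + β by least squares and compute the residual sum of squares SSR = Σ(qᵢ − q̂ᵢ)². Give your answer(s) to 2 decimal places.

The normal equations are: 155·α + 17·β = -514;  17·α + 6·β = -69.
(Σr·r = 155, Σr = 17, Σ1 = 6, Σr·q = -514, Σq = -69.)
Δ = 155·6 − 17² = 641.
α = ((-514)·6 − 17·(-69))/641 = -1911/641; β = (155·(-69) − 17·(-514))/641 = -1957/641.
Residuals: -583/641, 687/641, 663/641, -631/641, -1344/641, 1208/641; SSR = 7668/641.

SSR = 11.96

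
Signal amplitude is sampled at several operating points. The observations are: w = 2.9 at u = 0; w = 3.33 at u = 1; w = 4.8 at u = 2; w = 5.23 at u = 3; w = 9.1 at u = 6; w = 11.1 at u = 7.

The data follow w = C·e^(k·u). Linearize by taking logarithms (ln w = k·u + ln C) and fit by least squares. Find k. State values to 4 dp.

Linearized form: ln w = k·u + ln C. From the 6 transformed points,
Over the data: Σu = 19.0000, Σ(u)² = 99.0000, Σln w = 10.1059, Σu·ln w = 39.4017.
Normal system: [[99.0000, 19.0000]; [19.0000, 6]]·[k, ln C]ᵀ = [39.4017, 10.1059]ᵀ.
Δ = 99.0000·6 − (19.0000)² = 233.0000; k = (39.4017·6 − 19.0000·10.1059)/233.0000 = 0.19055, ln C = (99.0000·10.1059 − 19.0000·39.4017)/233.0000 = 1.08092.

k = 0.1905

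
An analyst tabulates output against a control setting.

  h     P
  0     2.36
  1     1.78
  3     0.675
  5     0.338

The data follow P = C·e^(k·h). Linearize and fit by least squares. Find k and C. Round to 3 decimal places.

Linearized form: ln P = k·h + ln C. From the 4 transformed points,
Sums: Σh = 9.0000, Σ(h)² = 35.0000, Σln P = -0.0425, Σh·ln P = -6.0261.
Normal system: [[35.0000, 9.0000]; [9.0000, 4]]·[k, ln C]ᵀ = [-6.0261, -0.0425]ᵀ.
Solving (det = 59.0000): k = -0.40207, ln C = 0.89403, so C = exp(0.89403) = 2.44497.

k = -0.402, C = 2.445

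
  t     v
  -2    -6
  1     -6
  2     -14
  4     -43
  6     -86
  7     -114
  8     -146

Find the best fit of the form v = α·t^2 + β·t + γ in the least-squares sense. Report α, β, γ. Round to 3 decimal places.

Normal-equation sums: Σt^2·t^2 = 8082, Σt^2·t = 1136, Σt^2 = 174, Σt·t = 174, Σt = 26, Σ1 = 7.
Moment sums: Σt^2·v = -18800, Σt·v = -2676, Σv = -415.
MᵀM·[α, β, γ]ᵀ = Mᵀv becomes [[8082, 1136, 174]; [1136, 174, 26]; [174, 26, 7]]·[α, β, γ]ᵀ = [-18800, -2676, -415]ᵀ.
Inverting the 3×3 Gram matrix, [α, β, γ]ᵀ = [-10429/5257, -11071/5257, -11309/5257]ᵀ.

α = -1.984, β = -2.106, γ = -2.151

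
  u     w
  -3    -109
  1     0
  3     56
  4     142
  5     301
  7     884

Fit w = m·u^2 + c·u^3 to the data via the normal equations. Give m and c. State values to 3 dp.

Setting ∂/∂m … = 0 gives: 3445·m + 20957·c = 52636;  20957·m + 138829·c = 354380.
Δ = 3445·138829 − 20957² = 39070056.
m = (52636·138829 − 20957·354380)/39070056 = -4972434/1627919; c = (3445·354380 − 20957·52636)/39070056 = 4906102/1627919.

m = -3.054, c = 3.014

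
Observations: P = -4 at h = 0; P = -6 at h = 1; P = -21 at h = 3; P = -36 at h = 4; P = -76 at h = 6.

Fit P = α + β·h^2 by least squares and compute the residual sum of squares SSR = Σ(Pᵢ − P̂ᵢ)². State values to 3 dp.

XᵀX·[α, β]ᵀ = XᵀP reads: 5·α + 62·β = -143;  62·α + 1634·β = -3507.
(Σ1 = 5, Σh^2 = 62, Σh^2·h^2 = 1634, ΣP = -143, Σh^2·P = -3507.)
Determinant 5·1634 − 62² = 4326.
α = ((-143)·1634 − 62·(-3507))/4326 = -8114/2163; β = (5·(-3507) − 62·(-143))/4326 = -8669/4326.
Residuals: -538/2163, -353/1442, 3403/4326, -134/721, -232/2163; SSR = 3403/4326.

SSR = 0.787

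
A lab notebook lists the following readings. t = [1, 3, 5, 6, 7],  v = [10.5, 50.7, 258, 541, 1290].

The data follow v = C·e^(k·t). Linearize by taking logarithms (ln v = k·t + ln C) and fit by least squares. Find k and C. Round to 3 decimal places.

k = 0.799, C = 4.676

With ln vᵢ as the transformed response and tᵢ as the regressor:
Σt = 22.0000, Σ(t)² = 120.0000, Σln v = 25.2861, Σt·ln v = 129.7912.
Normal system: [[120.0000, 22.0000]; [22.0000, 5]]·[k, ln C]ᵀ = [129.7912, 25.2861]ᵀ.
Solving (det = 116.0000): k = 0.79881, ln C = 1.54243, so C = exp(1.54243) = 4.67594.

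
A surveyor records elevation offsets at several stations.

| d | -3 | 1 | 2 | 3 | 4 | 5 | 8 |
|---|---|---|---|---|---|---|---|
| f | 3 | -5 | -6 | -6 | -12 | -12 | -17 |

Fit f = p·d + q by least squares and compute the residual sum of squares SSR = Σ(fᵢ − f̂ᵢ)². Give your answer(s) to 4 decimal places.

SSR = 9.1935

Setting ∂/∂p … = 0 gives: 128·p + 20·q = -288;  20·p + 7·q = -55.
(Σd·d = 128, Σd = 20, Σ1 = 7, Σd·f = -288, Σf = -55.)
Δ = 128·7 − 20² = 496.
p = ((-288)·7 − 20·(-55))/496 = -229/124; q = (128·(-55) − 20·(-288))/496 = -80/31.
Residuals: 5/124, -71/124, 17/62, 263/124, -63/31, -23/124, 11/31; SSR = 285/31.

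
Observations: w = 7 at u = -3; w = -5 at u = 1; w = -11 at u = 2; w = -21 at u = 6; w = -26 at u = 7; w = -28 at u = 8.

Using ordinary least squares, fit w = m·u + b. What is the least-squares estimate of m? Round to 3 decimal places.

Normal-equation sums: Σu·u = 163, Σu = 21, Σ1 = 6.
Moment sums: Σu·w = -580, Σw = -84.
So XᵀX·[m, b]ᵀ = Xᵀw: [[163, 21]; [21, 6]]·[m, b]ᵀ = [-580, -84]ᵀ.
Eliminating b: 6·(row 1) − 21·(row 2) gives 537·m = 6·(-580) − 21·(-84) = -1716, so m = -572/179.
Then b = ((-84) − 21·(-572/179))/6 = -504/179.

m = -3.196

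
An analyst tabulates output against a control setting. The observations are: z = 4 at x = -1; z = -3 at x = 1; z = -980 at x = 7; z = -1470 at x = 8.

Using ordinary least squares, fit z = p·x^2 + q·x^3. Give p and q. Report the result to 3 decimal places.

p = 0.766, q = -2.967

Sums needed: Σx^2·x^2 = 6499, Σx^2·x^3 = 49575, Σx^3·x^3 = 379795.
Moment sums: Σx^2·z = -142099, Σx^3·z = -1088787.
Eliminating q: 379795·(row 1) − 49575·(row 2) gives 10607080·p = 379795·(-142099) − 49575·(-1088787) = 8125820, so p = 406291/530354.
Then q = ((-1088787) − 49575·(406291/530354))/379795 = -7867197/2651770.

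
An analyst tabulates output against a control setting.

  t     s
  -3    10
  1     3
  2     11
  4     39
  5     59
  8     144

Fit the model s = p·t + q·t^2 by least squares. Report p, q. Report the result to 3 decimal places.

p = 2.096, q = 1.974

Sums needed: Σt·t = 119, Σt·t^2 = 683, Σt^2·t^2 = 5075.
Moment sums: Σt·s = 1598, Σt^2·s = 11452.
So XᵀX·[p, q]ᵀ = Xᵀs: [[119, 683]; [683, 5075]]·[p, q]ᵀ = [1598, 11452]ᵀ.
Δ = 119·5075 − 683² = 137436.
p = (1598·5075 − 683·11452)/137436 = 144067/68718; q = (119·11452 − 683·1598)/137436 = 135677/68718.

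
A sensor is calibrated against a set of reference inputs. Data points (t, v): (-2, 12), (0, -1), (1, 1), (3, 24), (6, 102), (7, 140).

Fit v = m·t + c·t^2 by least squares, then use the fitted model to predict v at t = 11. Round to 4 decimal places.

v̂ = 348.6530

With design matrix A, AᵀA = [[99, 579]; [579, 3795]] and Aᵀv = [1641, 10797]ᵀ.
Δ = 99·3795 − 579² = 40464.
m = (1641·3795 − 579·10797)/40464 = -663/1124; c = (99·10797 − 579·1641)/40464 = 3299/1124.
At t = 11: v̂ = (-663/1124)·(11) + (3299/1124)·(121) = 195943/562.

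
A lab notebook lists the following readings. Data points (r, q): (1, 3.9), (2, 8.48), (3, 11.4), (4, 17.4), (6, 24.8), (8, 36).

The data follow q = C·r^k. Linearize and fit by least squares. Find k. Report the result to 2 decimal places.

k = 1.05

Taking logs, ln q = k·ln r + ln C, so regress ln q on ln r.
Σln r = 7.0493, Σ(ln r)² = 11.1437, Σln q = 15.5831, Σln r·ln q = 21.3200.
Equations: 11.1437·k + 7.0493·ln C = 21.3200;  7.0493·k + 6·ln C = 15.5831.
Solving (det = 17.1702): k = 1.05245, ln C = 1.36069.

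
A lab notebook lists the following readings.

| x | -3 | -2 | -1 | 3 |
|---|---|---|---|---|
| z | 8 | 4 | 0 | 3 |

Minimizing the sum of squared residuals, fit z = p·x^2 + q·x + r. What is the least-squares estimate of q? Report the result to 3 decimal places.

q = -0.872

Compute the Gram sums: Σx^2·x^2 = 179, Σx^2·x = -9, Σx^2 = 23, Σx·x = 23, Σx = -3, Σ1 = 4.
Moment sums: Σx^2·z = 115, Σx·z = -23, Σz = 15.
AᵀA·[p, q, r]ᵀ = Aᵀz becomes [[179, -9, 23]; [-9, 23, -3]; [23, -3, 4]]·[p, q, r]ᵀ = [115, -23, 15]ᵀ.
Inverting the 3×3 Gram matrix, [p, q, r]ᵀ = [1387/1804, -143/164, -1195/902]ᵀ.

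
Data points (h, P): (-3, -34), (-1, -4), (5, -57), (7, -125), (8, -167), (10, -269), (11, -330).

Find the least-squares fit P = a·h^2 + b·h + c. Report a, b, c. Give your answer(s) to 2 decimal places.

a = -3.03, b = 3.09, c = 2.39

Entries of AᵀA: Σh^2·h^2 = 31845, Σh^2·h = 3283, Σh^2 = 369, Σh·h = 369, Σh = 37, Σ1 = 7.
And Σh^2·P = -85378, Σh·P = -8710, ΣP = -986.
Row-reducing yields a = -282774/93407, b = 288604/93407, c = 223708/93407.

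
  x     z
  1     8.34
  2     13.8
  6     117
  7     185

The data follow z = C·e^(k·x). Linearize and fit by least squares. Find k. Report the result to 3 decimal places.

Let Y = ln z. Fitting Y = k·x + ln C by least squares:
XᵀX = [[90.0000, 16.0000]; [16.0000, 4]], rhs = [72.4859, 14.7283]ᵀ  (here Σx = 16.0000, Σ(x)² = 90.0000, Σln z = 14.7283, Σx·ln z = 72.4859).
Solving (det = 104.0000): k = 0.52203, ln C = 1.59393.

k = 0.522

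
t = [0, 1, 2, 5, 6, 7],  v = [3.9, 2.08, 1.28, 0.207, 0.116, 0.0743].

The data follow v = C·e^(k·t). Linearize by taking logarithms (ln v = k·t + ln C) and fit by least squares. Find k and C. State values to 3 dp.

k = -0.574, C = 3.832

Taking logs, ln v = k·t + ln C, so regress ln v on t.
AᵀA = [[115.0000, 21.0000]; [21.0000, 6]], rhs = [-37.7716, -3.9886]ᵀ  (here Σt = 21.0000, Σ(t)² = 115.0000, Σln v = -3.9886, Σt·ln v = -37.7716).
Solving (det = 249.0000): k = -0.57377, ln C = 1.34341, so C = exp(1.34341) = 3.83210.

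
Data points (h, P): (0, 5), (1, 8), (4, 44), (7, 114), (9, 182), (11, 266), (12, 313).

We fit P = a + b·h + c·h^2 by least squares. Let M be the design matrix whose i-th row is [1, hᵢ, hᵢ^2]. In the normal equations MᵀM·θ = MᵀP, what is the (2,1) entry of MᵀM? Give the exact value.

Row 2 ↔ basis h, column 1 ↔ basis 1, so (MᵀM)_{2,1} = Σᵢ h = (0)·(1) + (1)·(1) + (4)·(1) + (7)·(1) + (9)·(1) + (11)·(1) + (12)·(1) = 44.

44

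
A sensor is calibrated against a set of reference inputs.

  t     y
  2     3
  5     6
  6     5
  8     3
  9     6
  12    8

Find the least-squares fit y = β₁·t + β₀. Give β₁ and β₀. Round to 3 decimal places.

The normal system AᵀA·[β₁, β₀]ᵀ = Aᵀy is [[354, 42]; [42, 6]]·[β₁, β₀]ᵀ = [240, 31]ᵀ.
Eliminating β₀: 6·(row 1) − 42·(row 2) gives 360·β₁ = 6·240 − 42·31 = 138, so β₁ = 23/60.
Then β₀ = (31 − 42·(23/60))/6 = 149/60.

β₁ = 0.383, β₀ = 2.483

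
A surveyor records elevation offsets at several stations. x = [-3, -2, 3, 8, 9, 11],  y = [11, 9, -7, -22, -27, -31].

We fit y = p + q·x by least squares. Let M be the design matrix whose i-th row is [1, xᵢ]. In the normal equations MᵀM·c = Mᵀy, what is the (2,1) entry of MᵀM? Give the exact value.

26

Row 2 ↔ basis x, column 1 ↔ basis 1, so (MᵀM)_{2,1} = Σᵢ x = (-3)·(1) + (-2)·(1) + (3)·(1) + (8)·(1) + (9)·(1) + (11)·(1) = 26.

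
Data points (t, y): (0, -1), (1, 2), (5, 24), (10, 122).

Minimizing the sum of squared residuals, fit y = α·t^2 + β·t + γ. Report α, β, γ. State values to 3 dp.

The normal equations are: 10626·α + 1126·β + 126·γ = 12802;  1126·α + 126·β + 16·γ = 1342;  126·α + 16·β + 4·γ = 147.
(Σt^2·t^2 = 10626, Σt^2·t = 1126, Σt^2 = 126, Σt·t = 126, Σt = 16, Σ1 = 4, Σt^2·y = 12802, Σt·y = 1342, Σy = 147.)
Row-reducing yields α = 7529/5170, β = -12659/5170, γ = 347/517.

α = 1.456, β = -2.449, γ = 0.671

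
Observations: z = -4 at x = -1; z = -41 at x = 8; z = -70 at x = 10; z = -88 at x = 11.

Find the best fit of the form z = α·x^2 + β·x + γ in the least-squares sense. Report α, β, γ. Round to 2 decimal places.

α = -0.96, β = 2.64, γ = -0.40

Compute the Gram sums: Σx^2·x^2 = 28738, Σx^2·x = 2842, Σx^2 = 286, Σx·x = 286, Σx = 28, Σ1 = 4.
And Σx^2·z = -20276, Σx·z = -1992, Σz = -203.
So MᵀM·[α, β, γ]ᵀ = Mᵀz: [[28738, 2842, 286]; [2842, 286, 28]; [286, 28, 4]]·[α, β, γ]ᵀ = [-20276, -1992, -203]ᵀ.
Inverting the 3×3 Gram matrix, [α, β, γ]ᵀ = [-2593/2694, 11849/4490, -2717/6735]ᵀ.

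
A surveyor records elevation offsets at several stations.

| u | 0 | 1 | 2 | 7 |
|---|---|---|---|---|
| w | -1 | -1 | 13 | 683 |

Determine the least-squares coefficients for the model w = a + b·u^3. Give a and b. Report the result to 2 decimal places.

From the data, Σ1 = 4, Σu^3 = 352, Σu^3·u^3 = 117714.
And Σw = 694, Σu^3·w = 234372.
Normal equations: [[4, 352]; [352, 117714]]·[a, b]ᵀ = [694, 234372]ᵀ.
Eliminating b: 117714·(row 1) − 352·(row 2) gives 346952·a = 117714·694 − 352·234372 = -805428, so a = -201357/86738.
Then b = (234372 − 352·(-201357/86738))/117714 = 86650/43369.

a = -2.32, b = 2.00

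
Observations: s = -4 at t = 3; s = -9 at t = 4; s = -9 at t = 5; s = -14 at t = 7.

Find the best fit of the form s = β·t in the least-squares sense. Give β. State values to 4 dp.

The normal system XᵀX·[β]ᵀ = Xᵀs is [[99]]·[β]ᵀ = [-191]ᵀ.
β = (-191)/99 = -1.92929.

β = -1.9293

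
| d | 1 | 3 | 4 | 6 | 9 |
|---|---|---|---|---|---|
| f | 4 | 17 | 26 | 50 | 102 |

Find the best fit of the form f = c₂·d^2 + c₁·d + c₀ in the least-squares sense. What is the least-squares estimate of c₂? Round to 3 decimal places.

Normal-equation sums: Σd^2·d^2 = 8195, Σd^2·d = 1037, Σd^2 = 143, Σd·d = 143, Σd = 23, Σ1 = 5.
And Σd^2·f = 10635, Σd·f = 1377, Σf = 199.
XᵀX·[c₂, c₁, c₀]ᵀ = Xᵀf becomes [[8195, 1037, 143]; [1037, 143, 23]; [143, 23, 5]]·[c₂, c₁, c₀]ᵀ = [10635, 1377, 199]ᵀ.
Solving the 3×3 system (Gaussian elimination) gives c₂ = 1231/1239, c₁ = 942/413, c₀ = 158/177.

c₂ = 0.994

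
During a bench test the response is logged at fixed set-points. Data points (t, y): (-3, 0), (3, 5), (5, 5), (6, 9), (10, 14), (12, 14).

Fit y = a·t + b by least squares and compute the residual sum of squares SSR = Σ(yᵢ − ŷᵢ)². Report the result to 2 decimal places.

The normal equations are: 323·a + 33·b = 402;  33·a + 6·b = 47.
det = 323·6 − 33² = 849.
a = (402·6 − 33·47)/849 = 287/283; b = (323·47 − 33·402)/849 = 1915/849.
Residuals: 668/849, -253/849, -1975/849, 560/849, 1361/849, -361/849; SSR = 7900/849.

SSR = 9.31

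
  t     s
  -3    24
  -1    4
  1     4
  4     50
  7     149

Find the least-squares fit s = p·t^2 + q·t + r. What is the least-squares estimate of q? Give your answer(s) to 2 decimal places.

q = 0.78

Sums needed: Σt^2·t^2 = 2740, Σt^2·t = 380, Σt^2 = 76, Σt·t = 76, Σt = 8, Σ1 = 5.
Right-hand side: Σt^2·s = 8325, Σt·s = 1171, Σs = 231.
So AᵀA·[p, q, r]ᵀ = Aᵀs: [[2740, 380, 76]; [380, 76, 8]; [76, 8, 5]]·[p, q, r]ᵀ = [8325, 1171, 231]ᵀ.
Solving the 3×3 system (Gaussian elimination) gives p = 60719/20868, q = 8179/10434, r = 1250/1739.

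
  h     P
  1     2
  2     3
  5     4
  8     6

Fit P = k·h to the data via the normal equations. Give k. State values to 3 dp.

The normal system MᵀM·[k]ᵀ = MᵀP is [[94]]·[k]ᵀ = [76]ᵀ.
Hence k = 76 / 94 ≈ 0.808511.

k = 0.809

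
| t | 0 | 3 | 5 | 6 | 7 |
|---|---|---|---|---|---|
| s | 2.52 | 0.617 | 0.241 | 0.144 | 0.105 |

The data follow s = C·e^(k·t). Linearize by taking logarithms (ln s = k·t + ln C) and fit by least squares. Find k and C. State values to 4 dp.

k = -0.4623, C = 2.4772

Let Y = ln s. Fitting Y = k·t + ln C by least squares:
Over the data: Σt = 21.0000, Σ(t)² = 119.0000, Σln s = -5.1733, Σt·ln s = -35.9677.
Normal system: [[119.0000, 21.0000]; [21.0000, 5]]·[k, ln C]ᵀ = [-35.9677, -5.1733]ᵀ.
Solving (det = 154.0000): k = -0.46233, ln C = 0.90711, so C = exp(0.90711) = 2.47716.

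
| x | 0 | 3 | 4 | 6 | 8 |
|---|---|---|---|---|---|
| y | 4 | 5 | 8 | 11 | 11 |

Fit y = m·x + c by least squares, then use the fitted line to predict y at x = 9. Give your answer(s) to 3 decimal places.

ŷ = 12.652

MᵀM·[m, c]ᵀ = Mᵀy reads: 125·m + 21·c = 201;  21·m + 5·c = 39.
Eliminating c: 5·(row 1) − 21·(row 2) gives 184·m = 5·201 − 21·39 = 186, so m = 93/92.
Then c = (39 − 21·(93/92))/5 = 327/92.
At x = 9: ŷ = (93/92)·(9) + (327/92)·(1) = 291/23.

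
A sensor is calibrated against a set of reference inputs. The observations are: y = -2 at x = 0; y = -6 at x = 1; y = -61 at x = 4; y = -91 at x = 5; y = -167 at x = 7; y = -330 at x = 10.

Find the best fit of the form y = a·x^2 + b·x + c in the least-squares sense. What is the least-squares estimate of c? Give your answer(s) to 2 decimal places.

Normal-equation sums: Σx^2·x^2 = 13283, Σx^2·x = 1533, Σx^2 = 191, Σx·x = 191, Σx = 27, Σ1 = 6.
Right-hand side: Σx^2·y = -44440, Σx·y = -5174, Σy = -657.
Solving the 3×3 system (Gaussian elimination) gives a = -53076/17623, b = -47947/17623, c = -24371/17623.

c = -1.38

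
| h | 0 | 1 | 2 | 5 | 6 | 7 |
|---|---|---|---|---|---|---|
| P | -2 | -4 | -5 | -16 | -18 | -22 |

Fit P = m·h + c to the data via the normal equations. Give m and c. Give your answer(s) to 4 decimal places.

AᵀA·[m, c]ᵀ = AᵀP reads: 115·m + 21·c = -356;  21·m + 6·c = -67.
Δ = 115·6 − 21² = 249.
m = ((-356)·6 − 21·(-67))/249 = -243/83; c = (115·(-67) − 21·(-356))/249 = -229/249.

m = -2.9277, c = -0.9197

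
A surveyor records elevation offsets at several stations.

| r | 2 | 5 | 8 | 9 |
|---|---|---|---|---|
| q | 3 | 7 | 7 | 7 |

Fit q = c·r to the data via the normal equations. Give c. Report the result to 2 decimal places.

c = 0.92

Forming XᵀX = [[174]] and Xᵀq = [160]ᵀ gives XᵀX·[c]ᵀ = Xᵀq.
c = 160/174 = 0.91954.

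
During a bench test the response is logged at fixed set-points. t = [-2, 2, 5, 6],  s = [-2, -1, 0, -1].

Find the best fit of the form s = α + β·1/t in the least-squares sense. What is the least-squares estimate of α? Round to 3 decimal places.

AᵀA·[α, β]ᵀ = Aᵀs reads: 4·α + (11/30)·β = -4;  (11/30)·α + (511/900)·β = 1/3.
(Σ1 = 4, Σ1/t = 11/30, Σ1/t·1/t = 511/900, Σs = -4, Σ1/t·s = 1/3.)
Eliminating β: (511/900)·(row 1) − (11/30)·(row 2) gives (641/300)·α = (511/900)·(-4) − (11/30)·(1/3) = -359/150, so α = -718/641.
Then β = ((1/3) − (11/30)·(-718/641))/(511/900) = 840/641.

α = -1.120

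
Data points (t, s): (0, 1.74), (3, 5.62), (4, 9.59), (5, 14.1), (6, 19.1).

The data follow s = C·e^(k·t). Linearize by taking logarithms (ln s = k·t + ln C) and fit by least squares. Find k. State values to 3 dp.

k = 0.408

Let Y = ln s. Fitting Y = k·t + ln C by least squares:
Σt = 18.0000, Σ(t)² = 86.0000, Σln s = 10.1368, Σt·ln s = 45.1509.
Normal system: [[86.0000, 18.0000]; [18.0000, 5]]·[k, ln C]ᵀ = [45.1509, 10.1368]ᵀ.
Δ = 86.0000·5 − (18.0000)² = 106.0000; k = (45.1509·5 − 18.0000·10.1368)/106.0000 = 0.40842, ln C = (86.0000·10.1368 − 18.0000·45.1509)/106.0000 = 0.55707.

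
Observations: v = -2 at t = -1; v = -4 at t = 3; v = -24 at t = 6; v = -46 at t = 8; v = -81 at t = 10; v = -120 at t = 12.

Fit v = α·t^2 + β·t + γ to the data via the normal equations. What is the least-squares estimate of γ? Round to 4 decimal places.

MᵀM·[α, β, γ]ᵀ = Mᵀv reads: 36210·α + 3482·β + 354·γ = -29226;  3482·α + 354·β + 38·γ = -2772;  354·α + 38·β + 6·γ = -277.
Solving the 3×3 system (Gaussian elimination) gives α = -29725/29868, β = 95049/49780, γ = 34207/74670.

γ = 0.4581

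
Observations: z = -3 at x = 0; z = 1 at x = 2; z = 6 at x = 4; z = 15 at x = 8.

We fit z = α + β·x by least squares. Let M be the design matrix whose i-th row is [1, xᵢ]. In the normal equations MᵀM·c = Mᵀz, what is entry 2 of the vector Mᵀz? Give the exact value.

Entry 2 ↔ basis x, so (Mᵀz)_{2} = Σᵢ (x)·zᵢ = (0)·(-3) + (2)·(1) + (4)·(6) + (8)·(15) = 146.

146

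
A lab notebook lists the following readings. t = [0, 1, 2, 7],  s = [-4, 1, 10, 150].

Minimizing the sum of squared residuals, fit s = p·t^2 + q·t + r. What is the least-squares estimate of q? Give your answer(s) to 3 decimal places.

Compute the Gram sums: Σt^2·t^2 = 2418, Σt^2·t = 352, Σt^2 = 54, Σt·t = 54, Σt = 10, Σ1 = 4.
And Σt^2·s = 7391, Σt·s = 1071, Σs = 157.
Row-reducing yields p = 5639/1892, q = 2071/1892, r = -7043/1892.

q = 1.095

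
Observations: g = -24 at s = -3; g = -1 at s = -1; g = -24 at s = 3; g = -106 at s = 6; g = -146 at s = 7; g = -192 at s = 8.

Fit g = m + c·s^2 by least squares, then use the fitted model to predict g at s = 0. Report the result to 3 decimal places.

Forming MᵀM = [[6, 168]; [168, 7956]] and Mᵀg = [-493, -23691]ᵀ gives MᵀM·[m, c]ᵀ = Mᵀg.
det = 6·7956 − 168² = 19512.
m = ((-493)·7956 − 168·(-23691))/19512 = 1605/542; c = (6·(-23691) − 168·(-493))/19512 = -9887/3252.
At s = 0: ĝ = (1605/542)·(1) + (-9887/3252)·(0) = 1605/542.

ĝ = 2.961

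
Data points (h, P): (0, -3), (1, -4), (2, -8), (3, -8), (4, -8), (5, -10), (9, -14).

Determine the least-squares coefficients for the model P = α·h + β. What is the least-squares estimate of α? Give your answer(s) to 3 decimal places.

α = -1.181

Normal-equation sums: Σh·h = 136, Σh = 24, Σ1 = 7.
Right-hand side: Σh·P = -252, ΣP = -55.
Normal equations: [[136, 24]; [24, 7]]·[α, β]ᵀ = [-252, -55]ᵀ.
Δ = 136·7 − 24² = 376.
α = ((-252)·7 − 24·(-55))/376 = -111/94; β = (136·(-55) − 24·(-252))/376 = -179/47.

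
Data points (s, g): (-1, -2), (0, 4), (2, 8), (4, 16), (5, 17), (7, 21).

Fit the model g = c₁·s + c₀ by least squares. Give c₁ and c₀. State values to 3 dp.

c₁ = 2.833, c₀ = 2.641

Sums needed: Σs·s = 95, Σs = 17, Σ1 = 6.
For Mᵀg: Σs·g = 314, Σg = 64.
Determinant 95·6 − 17² = 281.
c₁ = (314·6 − 17·64)/281 = 796/281; c₀ = (95·64 − 17·314)/281 = 742/281.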